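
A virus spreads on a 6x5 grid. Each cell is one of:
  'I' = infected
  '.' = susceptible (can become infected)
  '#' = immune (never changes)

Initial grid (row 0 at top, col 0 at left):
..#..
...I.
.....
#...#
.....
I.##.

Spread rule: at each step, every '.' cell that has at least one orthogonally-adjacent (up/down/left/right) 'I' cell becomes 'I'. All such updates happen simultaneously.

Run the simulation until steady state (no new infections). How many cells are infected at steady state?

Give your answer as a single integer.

Answer: 25

Derivation:
Step 0 (initial): 2 infected
Step 1: +6 new -> 8 infected
Step 2: +6 new -> 14 infected
Step 3: +7 new -> 21 infected
Step 4: +3 new -> 24 infected
Step 5: +1 new -> 25 infected
Step 6: +0 new -> 25 infected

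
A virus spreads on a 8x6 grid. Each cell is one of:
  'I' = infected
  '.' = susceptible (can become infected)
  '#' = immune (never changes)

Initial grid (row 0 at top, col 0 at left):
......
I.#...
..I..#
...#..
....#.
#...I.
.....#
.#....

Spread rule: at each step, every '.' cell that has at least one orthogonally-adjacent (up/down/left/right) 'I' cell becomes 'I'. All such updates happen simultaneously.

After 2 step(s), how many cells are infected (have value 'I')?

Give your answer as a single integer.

Answer: 23

Derivation:
Step 0 (initial): 3 infected
Step 1: +9 new -> 12 infected
Step 2: +11 new -> 23 infected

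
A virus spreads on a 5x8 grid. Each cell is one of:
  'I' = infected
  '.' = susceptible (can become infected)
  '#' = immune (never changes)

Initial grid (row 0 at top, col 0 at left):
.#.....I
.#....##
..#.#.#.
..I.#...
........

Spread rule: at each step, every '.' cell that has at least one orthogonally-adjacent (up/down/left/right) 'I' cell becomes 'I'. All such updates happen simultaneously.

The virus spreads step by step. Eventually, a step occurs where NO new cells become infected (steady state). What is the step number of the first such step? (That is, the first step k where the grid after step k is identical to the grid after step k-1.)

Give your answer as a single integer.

Answer: 9

Derivation:
Step 0 (initial): 2 infected
Step 1: +4 new -> 6 infected
Step 2: +6 new -> 12 infected
Step 3: +6 new -> 18 infected
Step 4: +6 new -> 24 infected
Step 5: +4 new -> 28 infected
Step 6: +2 new -> 30 infected
Step 7: +1 new -> 31 infected
Step 8: +1 new -> 32 infected
Step 9: +0 new -> 32 infected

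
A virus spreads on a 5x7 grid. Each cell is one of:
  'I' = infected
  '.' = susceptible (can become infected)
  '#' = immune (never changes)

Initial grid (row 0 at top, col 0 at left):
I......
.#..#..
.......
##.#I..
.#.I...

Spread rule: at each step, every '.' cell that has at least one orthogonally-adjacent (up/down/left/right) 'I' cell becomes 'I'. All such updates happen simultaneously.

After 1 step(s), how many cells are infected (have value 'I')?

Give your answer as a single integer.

Step 0 (initial): 3 infected
Step 1: +6 new -> 9 infected

Answer: 9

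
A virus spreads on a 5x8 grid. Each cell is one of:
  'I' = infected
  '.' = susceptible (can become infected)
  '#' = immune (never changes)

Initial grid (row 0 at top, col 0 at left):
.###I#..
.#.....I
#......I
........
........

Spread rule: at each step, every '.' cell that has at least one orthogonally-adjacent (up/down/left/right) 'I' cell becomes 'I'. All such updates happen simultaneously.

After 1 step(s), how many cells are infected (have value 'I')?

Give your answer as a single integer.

Step 0 (initial): 3 infected
Step 1: +5 new -> 8 infected

Answer: 8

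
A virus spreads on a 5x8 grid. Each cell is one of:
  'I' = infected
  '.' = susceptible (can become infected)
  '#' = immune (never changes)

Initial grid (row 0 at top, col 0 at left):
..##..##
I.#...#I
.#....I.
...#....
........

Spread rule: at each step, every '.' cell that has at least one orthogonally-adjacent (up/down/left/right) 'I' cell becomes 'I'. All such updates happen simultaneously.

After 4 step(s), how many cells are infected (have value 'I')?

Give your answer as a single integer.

Step 0 (initial): 3 infected
Step 1: +6 new -> 9 infected
Step 2: +7 new -> 16 infected
Step 3: +8 new -> 24 infected
Step 4: +6 new -> 30 infected

Answer: 30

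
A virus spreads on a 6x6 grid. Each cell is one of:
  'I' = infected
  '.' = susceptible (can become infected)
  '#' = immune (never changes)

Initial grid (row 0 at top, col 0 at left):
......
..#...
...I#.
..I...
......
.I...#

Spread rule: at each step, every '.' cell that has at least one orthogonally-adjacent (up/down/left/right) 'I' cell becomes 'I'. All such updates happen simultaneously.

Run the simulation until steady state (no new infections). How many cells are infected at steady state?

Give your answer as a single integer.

Step 0 (initial): 3 infected
Step 1: +8 new -> 11 infected
Step 2: +8 new -> 19 infected
Step 3: +8 new -> 27 infected
Step 4: +5 new -> 32 infected
Step 5: +1 new -> 33 infected
Step 6: +0 new -> 33 infected

Answer: 33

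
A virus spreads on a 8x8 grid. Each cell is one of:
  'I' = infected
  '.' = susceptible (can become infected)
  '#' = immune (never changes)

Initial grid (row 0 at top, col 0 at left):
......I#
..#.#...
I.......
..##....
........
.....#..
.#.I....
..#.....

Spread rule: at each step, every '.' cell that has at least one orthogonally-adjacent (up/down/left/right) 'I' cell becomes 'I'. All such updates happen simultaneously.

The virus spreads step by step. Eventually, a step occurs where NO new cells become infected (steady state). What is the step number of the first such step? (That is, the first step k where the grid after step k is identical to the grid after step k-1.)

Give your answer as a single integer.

Step 0 (initial): 3 infected
Step 1: +9 new -> 12 infected
Step 2: +14 new -> 26 infected
Step 3: +13 new -> 39 infected
Step 4: +12 new -> 51 infected
Step 5: +4 new -> 55 infected
Step 6: +1 new -> 56 infected
Step 7: +0 new -> 56 infected

Answer: 7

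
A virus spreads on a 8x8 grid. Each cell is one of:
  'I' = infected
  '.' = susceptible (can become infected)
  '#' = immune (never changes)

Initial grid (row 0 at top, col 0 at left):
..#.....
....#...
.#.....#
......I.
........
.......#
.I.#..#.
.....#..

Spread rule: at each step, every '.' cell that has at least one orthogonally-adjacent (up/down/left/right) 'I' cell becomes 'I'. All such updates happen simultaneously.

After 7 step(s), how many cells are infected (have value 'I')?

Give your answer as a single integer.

Answer: 52

Derivation:
Step 0 (initial): 2 infected
Step 1: +8 new -> 10 infected
Step 2: +11 new -> 21 infected
Step 3: +12 new -> 33 infected
Step 4: +9 new -> 42 infected
Step 5: +5 new -> 47 infected
Step 6: +3 new -> 50 infected
Step 7: +2 new -> 52 infected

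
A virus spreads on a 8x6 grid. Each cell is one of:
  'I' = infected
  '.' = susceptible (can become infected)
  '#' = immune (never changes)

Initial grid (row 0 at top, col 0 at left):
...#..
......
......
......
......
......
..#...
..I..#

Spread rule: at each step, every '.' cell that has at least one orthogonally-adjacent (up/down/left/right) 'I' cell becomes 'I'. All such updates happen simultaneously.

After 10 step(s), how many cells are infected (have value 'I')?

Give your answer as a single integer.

Step 0 (initial): 1 infected
Step 1: +2 new -> 3 infected
Step 2: +4 new -> 7 infected
Step 3: +4 new -> 11 infected
Step 4: +6 new -> 17 infected
Step 5: +6 new -> 23 infected
Step 6: +6 new -> 29 infected
Step 7: +6 new -> 35 infected
Step 8: +5 new -> 40 infected
Step 9: +4 new -> 44 infected
Step 10: +1 new -> 45 infected

Answer: 45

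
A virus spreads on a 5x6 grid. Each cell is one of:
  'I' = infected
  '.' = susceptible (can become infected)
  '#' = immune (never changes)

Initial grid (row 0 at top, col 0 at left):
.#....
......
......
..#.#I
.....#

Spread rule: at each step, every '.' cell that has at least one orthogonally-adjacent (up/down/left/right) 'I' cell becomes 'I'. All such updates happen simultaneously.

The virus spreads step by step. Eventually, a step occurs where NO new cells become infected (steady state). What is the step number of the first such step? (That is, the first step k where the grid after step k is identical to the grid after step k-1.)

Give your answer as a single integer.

Step 0 (initial): 1 infected
Step 1: +1 new -> 2 infected
Step 2: +2 new -> 4 infected
Step 3: +3 new -> 7 infected
Step 4: +4 new -> 11 infected
Step 5: +4 new -> 15 infected
Step 6: +6 new -> 21 infected
Step 7: +3 new -> 24 infected
Step 8: +2 new -> 26 infected
Step 9: +0 new -> 26 infected

Answer: 9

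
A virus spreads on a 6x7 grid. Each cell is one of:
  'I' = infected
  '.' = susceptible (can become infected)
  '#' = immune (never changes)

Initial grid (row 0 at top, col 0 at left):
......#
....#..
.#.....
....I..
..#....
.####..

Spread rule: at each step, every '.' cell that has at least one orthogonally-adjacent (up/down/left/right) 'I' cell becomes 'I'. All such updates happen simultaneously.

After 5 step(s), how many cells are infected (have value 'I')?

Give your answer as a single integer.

Step 0 (initial): 1 infected
Step 1: +4 new -> 5 infected
Step 2: +6 new -> 11 infected
Step 3: +7 new -> 18 infected
Step 4: +7 new -> 25 infected
Step 5: +5 new -> 30 infected

Answer: 30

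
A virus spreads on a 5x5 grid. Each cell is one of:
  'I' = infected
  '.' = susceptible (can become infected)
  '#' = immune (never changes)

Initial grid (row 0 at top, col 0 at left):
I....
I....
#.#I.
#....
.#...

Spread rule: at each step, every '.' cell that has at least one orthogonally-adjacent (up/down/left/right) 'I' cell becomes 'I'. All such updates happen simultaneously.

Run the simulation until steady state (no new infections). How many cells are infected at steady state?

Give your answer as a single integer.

Answer: 20

Derivation:
Step 0 (initial): 3 infected
Step 1: +5 new -> 8 infected
Step 2: +8 new -> 16 infected
Step 3: +4 new -> 20 infected
Step 4: +0 new -> 20 infected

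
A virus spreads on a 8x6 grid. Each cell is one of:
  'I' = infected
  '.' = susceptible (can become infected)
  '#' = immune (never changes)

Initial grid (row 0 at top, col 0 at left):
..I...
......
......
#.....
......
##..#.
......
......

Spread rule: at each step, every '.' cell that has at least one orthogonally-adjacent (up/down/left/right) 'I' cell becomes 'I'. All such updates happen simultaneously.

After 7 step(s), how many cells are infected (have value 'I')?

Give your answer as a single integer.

Answer: 35

Derivation:
Step 0 (initial): 1 infected
Step 1: +3 new -> 4 infected
Step 2: +5 new -> 9 infected
Step 3: +6 new -> 15 infected
Step 4: +6 new -> 21 infected
Step 5: +5 new -> 26 infected
Step 6: +5 new -> 31 infected
Step 7: +4 new -> 35 infected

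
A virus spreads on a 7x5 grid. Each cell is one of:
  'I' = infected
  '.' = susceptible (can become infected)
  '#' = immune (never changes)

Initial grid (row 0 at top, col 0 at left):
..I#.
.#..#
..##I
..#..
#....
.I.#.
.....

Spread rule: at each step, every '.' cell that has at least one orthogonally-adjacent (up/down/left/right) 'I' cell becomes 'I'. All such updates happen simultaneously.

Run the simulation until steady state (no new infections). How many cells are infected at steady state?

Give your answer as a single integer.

Step 0 (initial): 3 infected
Step 1: +7 new -> 10 infected
Step 2: +8 new -> 18 infected
Step 3: +6 new -> 24 infected
Step 4: +2 new -> 26 infected
Step 5: +0 new -> 26 infected

Answer: 26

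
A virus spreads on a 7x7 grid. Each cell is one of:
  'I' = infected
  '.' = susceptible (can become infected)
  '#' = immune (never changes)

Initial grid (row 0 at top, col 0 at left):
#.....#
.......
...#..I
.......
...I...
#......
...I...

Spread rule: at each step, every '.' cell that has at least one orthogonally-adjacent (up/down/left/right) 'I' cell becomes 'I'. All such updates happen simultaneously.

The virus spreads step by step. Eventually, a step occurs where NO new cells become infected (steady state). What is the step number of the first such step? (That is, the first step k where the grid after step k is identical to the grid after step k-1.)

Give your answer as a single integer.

Answer: 7

Derivation:
Step 0 (initial): 3 infected
Step 1: +9 new -> 12 infected
Step 2: +12 new -> 24 infected
Step 3: +10 new -> 34 infected
Step 4: +5 new -> 39 infected
Step 5: +4 new -> 43 infected
Step 6: +2 new -> 45 infected
Step 7: +0 new -> 45 infected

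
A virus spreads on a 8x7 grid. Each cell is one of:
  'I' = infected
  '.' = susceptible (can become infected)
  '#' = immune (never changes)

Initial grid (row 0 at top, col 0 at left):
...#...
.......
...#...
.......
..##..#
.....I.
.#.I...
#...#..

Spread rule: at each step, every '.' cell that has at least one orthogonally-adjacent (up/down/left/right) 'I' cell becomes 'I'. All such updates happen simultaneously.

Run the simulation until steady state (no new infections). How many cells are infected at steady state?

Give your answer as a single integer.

Step 0 (initial): 2 infected
Step 1: +8 new -> 10 infected
Step 2: +6 new -> 16 infected
Step 3: +6 new -> 22 infected
Step 4: +6 new -> 28 infected
Step 5: +7 new -> 35 infected
Step 6: +6 new -> 41 infected
Step 7: +3 new -> 44 infected
Step 8: +3 new -> 47 infected
Step 9: +1 new -> 48 infected
Step 10: +0 new -> 48 infected

Answer: 48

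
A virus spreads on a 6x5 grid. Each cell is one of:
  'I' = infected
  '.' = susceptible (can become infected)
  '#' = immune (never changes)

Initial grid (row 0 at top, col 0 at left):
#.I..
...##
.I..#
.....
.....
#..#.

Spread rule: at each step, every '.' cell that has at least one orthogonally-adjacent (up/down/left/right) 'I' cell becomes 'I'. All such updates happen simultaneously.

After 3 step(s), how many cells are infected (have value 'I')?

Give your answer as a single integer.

Answer: 19

Derivation:
Step 0 (initial): 2 infected
Step 1: +7 new -> 9 infected
Step 2: +6 new -> 15 infected
Step 3: +4 new -> 19 infected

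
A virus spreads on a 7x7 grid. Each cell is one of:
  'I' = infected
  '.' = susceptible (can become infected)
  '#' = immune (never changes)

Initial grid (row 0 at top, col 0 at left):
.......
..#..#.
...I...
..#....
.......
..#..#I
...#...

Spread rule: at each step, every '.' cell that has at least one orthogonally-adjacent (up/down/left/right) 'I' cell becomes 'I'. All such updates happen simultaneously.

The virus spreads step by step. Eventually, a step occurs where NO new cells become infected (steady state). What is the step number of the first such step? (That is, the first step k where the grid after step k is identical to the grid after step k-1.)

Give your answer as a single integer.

Step 0 (initial): 2 infected
Step 1: +6 new -> 8 infected
Step 2: +9 new -> 17 infected
Step 3: +11 new -> 28 infected
Step 4: +7 new -> 35 infected
Step 5: +4 new -> 39 infected
Step 6: +2 new -> 41 infected
Step 7: +2 new -> 43 infected
Step 8: +0 new -> 43 infected

Answer: 8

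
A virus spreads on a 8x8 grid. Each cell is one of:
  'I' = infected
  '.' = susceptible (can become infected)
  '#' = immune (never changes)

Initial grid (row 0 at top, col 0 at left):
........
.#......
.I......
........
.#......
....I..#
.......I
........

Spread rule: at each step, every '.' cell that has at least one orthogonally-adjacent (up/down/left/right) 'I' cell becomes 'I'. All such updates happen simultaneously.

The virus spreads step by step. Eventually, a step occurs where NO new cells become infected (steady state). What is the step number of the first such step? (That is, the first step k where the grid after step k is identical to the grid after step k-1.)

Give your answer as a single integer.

Answer: 9

Derivation:
Step 0 (initial): 3 infected
Step 1: +9 new -> 12 infected
Step 2: +14 new -> 26 infected
Step 3: +13 new -> 39 infected
Step 4: +9 new -> 48 infected
Step 5: +6 new -> 54 infected
Step 6: +4 new -> 58 infected
Step 7: +2 new -> 60 infected
Step 8: +1 new -> 61 infected
Step 9: +0 new -> 61 infected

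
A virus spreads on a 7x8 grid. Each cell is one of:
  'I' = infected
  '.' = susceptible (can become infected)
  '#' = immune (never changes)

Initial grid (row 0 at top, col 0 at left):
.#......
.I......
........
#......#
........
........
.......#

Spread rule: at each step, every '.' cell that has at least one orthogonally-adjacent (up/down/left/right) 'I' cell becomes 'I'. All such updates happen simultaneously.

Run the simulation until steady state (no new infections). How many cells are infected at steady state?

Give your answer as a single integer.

Answer: 52

Derivation:
Step 0 (initial): 1 infected
Step 1: +3 new -> 4 infected
Step 2: +6 new -> 10 infected
Step 3: +5 new -> 15 infected
Step 4: +7 new -> 22 infected
Step 5: +8 new -> 30 infected
Step 6: +8 new -> 38 infected
Step 7: +6 new -> 44 infected
Step 8: +3 new -> 47 infected
Step 9: +3 new -> 50 infected
Step 10: +2 new -> 52 infected
Step 11: +0 new -> 52 infected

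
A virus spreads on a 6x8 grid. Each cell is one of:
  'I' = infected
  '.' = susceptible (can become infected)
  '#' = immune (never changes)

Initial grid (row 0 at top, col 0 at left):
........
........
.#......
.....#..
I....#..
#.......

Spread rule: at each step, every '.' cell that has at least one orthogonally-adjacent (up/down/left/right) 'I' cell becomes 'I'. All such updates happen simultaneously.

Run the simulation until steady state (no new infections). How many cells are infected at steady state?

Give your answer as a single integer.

Answer: 44

Derivation:
Step 0 (initial): 1 infected
Step 1: +2 new -> 3 infected
Step 2: +4 new -> 7 infected
Step 3: +4 new -> 11 infected
Step 4: +6 new -> 17 infected
Step 5: +5 new -> 22 infected
Step 6: +4 new -> 26 infected
Step 7: +4 new -> 30 infected
Step 8: +5 new -> 35 infected
Step 9: +5 new -> 40 infected
Step 10: +3 new -> 43 infected
Step 11: +1 new -> 44 infected
Step 12: +0 new -> 44 infected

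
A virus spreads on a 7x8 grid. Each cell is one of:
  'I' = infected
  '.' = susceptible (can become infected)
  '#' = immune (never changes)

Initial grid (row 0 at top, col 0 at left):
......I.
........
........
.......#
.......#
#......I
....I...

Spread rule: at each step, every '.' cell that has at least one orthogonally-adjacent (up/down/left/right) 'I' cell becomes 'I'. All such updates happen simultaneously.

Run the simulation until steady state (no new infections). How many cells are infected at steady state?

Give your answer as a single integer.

Step 0 (initial): 3 infected
Step 1: +8 new -> 11 infected
Step 2: +10 new -> 21 infected
Step 3: +10 new -> 31 infected
Step 4: +8 new -> 39 infected
Step 5: +5 new -> 44 infected
Step 6: +5 new -> 49 infected
Step 7: +3 new -> 52 infected
Step 8: +1 new -> 53 infected
Step 9: +0 new -> 53 infected

Answer: 53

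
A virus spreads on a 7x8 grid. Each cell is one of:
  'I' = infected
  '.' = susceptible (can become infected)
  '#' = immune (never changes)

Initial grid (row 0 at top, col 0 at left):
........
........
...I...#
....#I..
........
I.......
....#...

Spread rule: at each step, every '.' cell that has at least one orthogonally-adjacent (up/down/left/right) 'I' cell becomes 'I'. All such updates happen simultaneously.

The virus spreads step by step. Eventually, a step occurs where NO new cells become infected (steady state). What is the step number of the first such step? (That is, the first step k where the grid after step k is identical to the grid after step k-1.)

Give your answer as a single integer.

Answer: 6

Derivation:
Step 0 (initial): 3 infected
Step 1: +10 new -> 13 infected
Step 2: +16 new -> 29 infected
Step 3: +14 new -> 43 infected
Step 4: +7 new -> 50 infected
Step 5: +3 new -> 53 infected
Step 6: +0 new -> 53 infected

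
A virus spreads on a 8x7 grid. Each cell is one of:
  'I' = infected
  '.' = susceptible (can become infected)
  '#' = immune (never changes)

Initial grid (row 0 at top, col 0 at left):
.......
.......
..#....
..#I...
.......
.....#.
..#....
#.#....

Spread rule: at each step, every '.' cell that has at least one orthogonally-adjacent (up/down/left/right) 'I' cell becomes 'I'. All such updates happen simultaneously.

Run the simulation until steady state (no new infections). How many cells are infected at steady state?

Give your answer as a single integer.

Answer: 50

Derivation:
Step 0 (initial): 1 infected
Step 1: +3 new -> 4 infected
Step 2: +6 new -> 10 infected
Step 3: +10 new -> 20 infected
Step 4: +11 new -> 31 infected
Step 5: +11 new -> 42 infected
Step 6: +7 new -> 49 infected
Step 7: +1 new -> 50 infected
Step 8: +0 new -> 50 infected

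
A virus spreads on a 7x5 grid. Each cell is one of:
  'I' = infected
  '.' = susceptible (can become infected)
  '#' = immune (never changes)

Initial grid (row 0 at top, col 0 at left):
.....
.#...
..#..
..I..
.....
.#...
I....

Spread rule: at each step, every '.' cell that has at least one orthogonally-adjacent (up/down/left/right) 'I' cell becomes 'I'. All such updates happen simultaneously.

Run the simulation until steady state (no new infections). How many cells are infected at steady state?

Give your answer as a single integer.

Step 0 (initial): 2 infected
Step 1: +5 new -> 7 infected
Step 2: +9 new -> 16 infected
Step 3: +6 new -> 22 infected
Step 4: +6 new -> 28 infected
Step 5: +3 new -> 31 infected
Step 6: +1 new -> 32 infected
Step 7: +0 new -> 32 infected

Answer: 32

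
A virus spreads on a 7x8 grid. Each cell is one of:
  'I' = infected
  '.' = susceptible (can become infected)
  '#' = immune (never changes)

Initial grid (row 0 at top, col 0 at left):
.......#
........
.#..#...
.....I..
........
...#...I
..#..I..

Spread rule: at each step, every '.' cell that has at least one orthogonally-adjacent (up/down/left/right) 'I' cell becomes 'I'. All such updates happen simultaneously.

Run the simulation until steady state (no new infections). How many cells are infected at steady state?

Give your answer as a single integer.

Step 0 (initial): 3 infected
Step 1: +10 new -> 13 infected
Step 2: +8 new -> 21 infected
Step 3: +7 new -> 28 infected
Step 4: +7 new -> 35 infected
Step 5: +5 new -> 40 infected
Step 6: +5 new -> 45 infected
Step 7: +4 new -> 49 infected
Step 8: +2 new -> 51 infected
Step 9: +0 new -> 51 infected

Answer: 51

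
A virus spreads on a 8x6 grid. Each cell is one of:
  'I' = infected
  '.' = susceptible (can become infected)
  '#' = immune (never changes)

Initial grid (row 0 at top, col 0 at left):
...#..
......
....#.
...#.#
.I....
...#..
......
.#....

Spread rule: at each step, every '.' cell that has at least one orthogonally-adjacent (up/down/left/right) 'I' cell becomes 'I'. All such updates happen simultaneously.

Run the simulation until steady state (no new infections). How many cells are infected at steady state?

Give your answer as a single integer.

Answer: 42

Derivation:
Step 0 (initial): 1 infected
Step 1: +4 new -> 5 infected
Step 2: +7 new -> 12 infected
Step 3: +6 new -> 18 infected
Step 4: +10 new -> 28 infected
Step 5: +6 new -> 34 infected
Step 6: +3 new -> 37 infected
Step 7: +3 new -> 40 infected
Step 8: +2 new -> 42 infected
Step 9: +0 new -> 42 infected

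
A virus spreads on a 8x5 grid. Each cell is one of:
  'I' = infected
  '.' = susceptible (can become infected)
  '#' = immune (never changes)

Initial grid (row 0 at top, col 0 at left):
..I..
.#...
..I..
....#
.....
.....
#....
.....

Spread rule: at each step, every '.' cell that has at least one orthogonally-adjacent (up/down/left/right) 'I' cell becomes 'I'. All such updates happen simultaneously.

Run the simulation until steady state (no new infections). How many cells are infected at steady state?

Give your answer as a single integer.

Step 0 (initial): 2 infected
Step 1: +6 new -> 8 infected
Step 2: +8 new -> 16 infected
Step 3: +6 new -> 22 infected
Step 4: +5 new -> 27 infected
Step 5: +5 new -> 32 infected
Step 6: +3 new -> 35 infected
Step 7: +2 new -> 37 infected
Step 8: +0 new -> 37 infected

Answer: 37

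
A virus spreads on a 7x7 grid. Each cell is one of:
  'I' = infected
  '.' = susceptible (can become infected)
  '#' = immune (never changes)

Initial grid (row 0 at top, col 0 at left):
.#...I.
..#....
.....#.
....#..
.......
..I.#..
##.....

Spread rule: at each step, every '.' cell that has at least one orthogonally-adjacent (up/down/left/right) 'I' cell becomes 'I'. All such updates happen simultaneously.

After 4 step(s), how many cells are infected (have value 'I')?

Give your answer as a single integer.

Step 0 (initial): 2 infected
Step 1: +7 new -> 9 infected
Step 2: +8 new -> 17 infected
Step 3: +10 new -> 27 infected
Step 4: +6 new -> 33 infected

Answer: 33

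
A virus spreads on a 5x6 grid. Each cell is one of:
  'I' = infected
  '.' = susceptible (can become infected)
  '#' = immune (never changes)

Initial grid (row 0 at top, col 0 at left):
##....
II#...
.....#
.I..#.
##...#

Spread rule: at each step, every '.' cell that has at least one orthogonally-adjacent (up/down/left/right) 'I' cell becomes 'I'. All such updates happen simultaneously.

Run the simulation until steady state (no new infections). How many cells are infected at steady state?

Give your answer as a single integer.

Answer: 21

Derivation:
Step 0 (initial): 3 infected
Step 1: +4 new -> 7 infected
Step 2: +3 new -> 10 infected
Step 3: +2 new -> 12 infected
Step 4: +3 new -> 15 infected
Step 5: +2 new -> 17 infected
Step 6: +3 new -> 20 infected
Step 7: +1 new -> 21 infected
Step 8: +0 new -> 21 infected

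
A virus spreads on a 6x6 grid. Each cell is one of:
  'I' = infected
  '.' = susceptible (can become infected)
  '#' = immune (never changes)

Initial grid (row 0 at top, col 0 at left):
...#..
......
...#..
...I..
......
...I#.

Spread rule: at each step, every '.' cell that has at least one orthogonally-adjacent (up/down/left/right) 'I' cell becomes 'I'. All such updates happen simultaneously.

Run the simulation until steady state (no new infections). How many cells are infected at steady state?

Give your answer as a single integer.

Step 0 (initial): 2 infected
Step 1: +4 new -> 6 infected
Step 2: +7 new -> 13 infected
Step 3: +8 new -> 21 infected
Step 4: +8 new -> 29 infected
Step 5: +3 new -> 32 infected
Step 6: +1 new -> 33 infected
Step 7: +0 new -> 33 infected

Answer: 33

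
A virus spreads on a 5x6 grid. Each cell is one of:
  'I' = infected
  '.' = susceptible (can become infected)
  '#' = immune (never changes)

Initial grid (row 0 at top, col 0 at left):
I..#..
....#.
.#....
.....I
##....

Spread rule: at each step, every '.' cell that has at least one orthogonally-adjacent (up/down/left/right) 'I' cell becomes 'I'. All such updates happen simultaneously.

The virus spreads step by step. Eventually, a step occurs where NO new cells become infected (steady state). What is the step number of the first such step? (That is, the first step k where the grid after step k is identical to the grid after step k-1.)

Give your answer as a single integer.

Step 0 (initial): 2 infected
Step 1: +5 new -> 7 infected
Step 2: +7 new -> 14 infected
Step 3: +6 new -> 20 infected
Step 4: +5 new -> 25 infected
Step 5: +0 new -> 25 infected

Answer: 5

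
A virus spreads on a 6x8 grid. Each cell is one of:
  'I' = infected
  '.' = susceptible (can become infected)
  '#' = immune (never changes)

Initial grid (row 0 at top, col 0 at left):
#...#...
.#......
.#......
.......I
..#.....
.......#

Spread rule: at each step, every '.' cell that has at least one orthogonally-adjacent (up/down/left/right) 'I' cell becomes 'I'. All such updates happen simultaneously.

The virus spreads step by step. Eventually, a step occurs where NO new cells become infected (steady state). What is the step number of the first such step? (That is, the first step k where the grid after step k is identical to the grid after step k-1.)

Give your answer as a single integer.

Step 0 (initial): 1 infected
Step 1: +3 new -> 4 infected
Step 2: +4 new -> 8 infected
Step 3: +6 new -> 14 infected
Step 4: +6 new -> 20 infected
Step 5: +6 new -> 26 infected
Step 6: +4 new -> 30 infected
Step 7: +5 new -> 35 infected
Step 8: +4 new -> 39 infected
Step 9: +3 new -> 42 infected
Step 10: +0 new -> 42 infected

Answer: 10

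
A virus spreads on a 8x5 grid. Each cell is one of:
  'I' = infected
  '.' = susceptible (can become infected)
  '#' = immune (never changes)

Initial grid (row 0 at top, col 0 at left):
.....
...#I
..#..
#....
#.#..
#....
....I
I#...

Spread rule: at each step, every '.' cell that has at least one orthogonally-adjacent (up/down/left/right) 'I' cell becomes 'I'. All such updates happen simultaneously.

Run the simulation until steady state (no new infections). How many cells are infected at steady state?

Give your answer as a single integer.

Step 0 (initial): 3 infected
Step 1: +6 new -> 9 infected
Step 2: +8 new -> 17 infected
Step 3: +6 new -> 23 infected
Step 4: +4 new -> 27 infected
Step 5: +3 new -> 30 infected
Step 6: +2 new -> 32 infected
Step 7: +1 new -> 33 infected
Step 8: +0 new -> 33 infected

Answer: 33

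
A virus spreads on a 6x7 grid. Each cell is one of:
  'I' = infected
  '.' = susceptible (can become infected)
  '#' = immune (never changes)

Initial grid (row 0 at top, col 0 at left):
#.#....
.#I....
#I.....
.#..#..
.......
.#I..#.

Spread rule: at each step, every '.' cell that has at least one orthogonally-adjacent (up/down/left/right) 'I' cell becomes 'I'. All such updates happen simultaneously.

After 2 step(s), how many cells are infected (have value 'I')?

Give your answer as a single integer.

Step 0 (initial): 3 infected
Step 1: +4 new -> 7 infected
Step 2: +7 new -> 14 infected

Answer: 14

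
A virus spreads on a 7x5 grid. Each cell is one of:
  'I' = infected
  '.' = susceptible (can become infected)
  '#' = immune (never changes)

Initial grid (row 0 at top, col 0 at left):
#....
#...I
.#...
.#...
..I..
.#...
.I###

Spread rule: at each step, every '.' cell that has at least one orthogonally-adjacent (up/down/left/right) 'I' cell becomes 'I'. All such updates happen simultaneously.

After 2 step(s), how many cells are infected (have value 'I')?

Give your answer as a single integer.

Answer: 21

Derivation:
Step 0 (initial): 3 infected
Step 1: +8 new -> 11 infected
Step 2: +10 new -> 21 infected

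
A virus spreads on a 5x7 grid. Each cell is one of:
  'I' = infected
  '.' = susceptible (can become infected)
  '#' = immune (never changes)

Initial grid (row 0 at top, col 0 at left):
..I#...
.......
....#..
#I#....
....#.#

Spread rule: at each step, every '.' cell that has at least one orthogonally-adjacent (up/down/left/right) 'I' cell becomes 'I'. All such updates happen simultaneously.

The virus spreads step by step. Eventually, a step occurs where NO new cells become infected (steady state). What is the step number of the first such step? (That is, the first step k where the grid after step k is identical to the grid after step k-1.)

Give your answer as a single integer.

Step 0 (initial): 2 infected
Step 1: +4 new -> 6 infected
Step 2: +7 new -> 13 infected
Step 3: +4 new -> 17 infected
Step 4: +3 new -> 20 infected
Step 5: +4 new -> 24 infected
Step 6: +3 new -> 27 infected
Step 7: +2 new -> 29 infected
Step 8: +0 new -> 29 infected

Answer: 8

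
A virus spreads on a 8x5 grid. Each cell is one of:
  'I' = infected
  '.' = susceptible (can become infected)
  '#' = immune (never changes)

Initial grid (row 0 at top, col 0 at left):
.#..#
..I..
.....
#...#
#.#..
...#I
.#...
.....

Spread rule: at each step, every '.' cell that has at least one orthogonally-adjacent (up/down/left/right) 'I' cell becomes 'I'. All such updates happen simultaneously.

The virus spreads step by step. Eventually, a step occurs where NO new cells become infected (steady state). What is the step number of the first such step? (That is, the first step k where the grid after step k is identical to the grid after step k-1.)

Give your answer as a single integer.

Step 0 (initial): 2 infected
Step 1: +6 new -> 8 infected
Step 2: +9 new -> 17 infected
Step 3: +7 new -> 24 infected
Step 4: +3 new -> 27 infected
Step 5: +2 new -> 29 infected
Step 6: +2 new -> 31 infected
Step 7: +1 new -> 32 infected
Step 8: +0 new -> 32 infected

Answer: 8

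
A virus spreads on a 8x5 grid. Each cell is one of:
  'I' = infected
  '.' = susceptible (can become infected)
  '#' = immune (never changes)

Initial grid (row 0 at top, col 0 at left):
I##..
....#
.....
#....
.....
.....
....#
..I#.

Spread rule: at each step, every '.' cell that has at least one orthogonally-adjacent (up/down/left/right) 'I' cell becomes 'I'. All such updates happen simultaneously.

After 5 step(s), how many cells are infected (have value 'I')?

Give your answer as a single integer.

Answer: 30

Derivation:
Step 0 (initial): 2 infected
Step 1: +3 new -> 5 infected
Step 2: +6 new -> 11 infected
Step 3: +6 new -> 17 infected
Step 4: +8 new -> 25 infected
Step 5: +5 new -> 30 infected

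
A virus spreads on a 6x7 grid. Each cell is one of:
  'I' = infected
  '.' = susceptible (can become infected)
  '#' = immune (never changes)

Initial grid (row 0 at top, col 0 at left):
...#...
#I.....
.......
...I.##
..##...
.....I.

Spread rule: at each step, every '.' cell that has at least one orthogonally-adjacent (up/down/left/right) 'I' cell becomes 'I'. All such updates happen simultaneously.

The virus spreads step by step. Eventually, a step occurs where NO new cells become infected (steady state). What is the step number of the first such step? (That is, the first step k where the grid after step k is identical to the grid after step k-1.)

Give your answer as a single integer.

Answer: 7

Derivation:
Step 0 (initial): 3 infected
Step 1: +9 new -> 12 infected
Step 2: +10 new -> 22 infected
Step 3: +5 new -> 27 infected
Step 4: +5 new -> 32 infected
Step 5: +3 new -> 35 infected
Step 6: +1 new -> 36 infected
Step 7: +0 new -> 36 infected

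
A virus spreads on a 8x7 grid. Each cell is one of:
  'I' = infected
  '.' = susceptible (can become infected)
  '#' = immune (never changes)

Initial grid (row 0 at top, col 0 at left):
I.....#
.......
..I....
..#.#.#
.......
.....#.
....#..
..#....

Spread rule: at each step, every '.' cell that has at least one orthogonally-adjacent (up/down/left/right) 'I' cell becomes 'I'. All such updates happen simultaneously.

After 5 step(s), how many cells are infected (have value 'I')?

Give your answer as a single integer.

Step 0 (initial): 2 infected
Step 1: +5 new -> 7 infected
Step 2: +7 new -> 14 infected
Step 3: +6 new -> 20 infected
Step 4: +9 new -> 29 infected
Step 5: +8 new -> 37 infected

Answer: 37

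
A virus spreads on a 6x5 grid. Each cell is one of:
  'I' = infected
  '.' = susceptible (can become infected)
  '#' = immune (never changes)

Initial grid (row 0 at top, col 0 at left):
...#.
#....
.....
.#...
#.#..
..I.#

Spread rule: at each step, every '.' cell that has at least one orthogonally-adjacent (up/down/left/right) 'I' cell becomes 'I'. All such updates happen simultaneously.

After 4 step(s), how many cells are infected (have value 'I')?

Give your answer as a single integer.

Answer: 11

Derivation:
Step 0 (initial): 1 infected
Step 1: +2 new -> 3 infected
Step 2: +3 new -> 6 infected
Step 3: +2 new -> 8 infected
Step 4: +3 new -> 11 infected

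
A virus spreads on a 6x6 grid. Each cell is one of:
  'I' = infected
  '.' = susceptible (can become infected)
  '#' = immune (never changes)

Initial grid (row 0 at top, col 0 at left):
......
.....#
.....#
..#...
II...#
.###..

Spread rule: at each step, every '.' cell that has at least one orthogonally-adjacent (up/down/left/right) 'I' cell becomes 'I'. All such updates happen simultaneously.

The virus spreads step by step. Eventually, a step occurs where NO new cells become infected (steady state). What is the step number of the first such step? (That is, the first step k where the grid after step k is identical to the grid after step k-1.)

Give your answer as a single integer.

Answer: 9

Derivation:
Step 0 (initial): 2 infected
Step 1: +4 new -> 6 infected
Step 2: +3 new -> 9 infected
Step 3: +5 new -> 14 infected
Step 4: +6 new -> 20 infected
Step 5: +5 new -> 25 infected
Step 6: +2 new -> 27 infected
Step 7: +1 new -> 28 infected
Step 8: +1 new -> 29 infected
Step 9: +0 new -> 29 infected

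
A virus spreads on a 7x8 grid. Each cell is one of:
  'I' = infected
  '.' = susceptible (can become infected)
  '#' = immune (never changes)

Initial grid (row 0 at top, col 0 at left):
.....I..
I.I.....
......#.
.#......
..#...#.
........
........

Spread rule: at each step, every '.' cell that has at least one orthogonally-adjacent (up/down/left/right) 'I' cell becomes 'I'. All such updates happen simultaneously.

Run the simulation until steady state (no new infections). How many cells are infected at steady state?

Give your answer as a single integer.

Step 0 (initial): 3 infected
Step 1: +9 new -> 12 infected
Step 2: +10 new -> 22 infected
Step 3: +5 new -> 27 infected
Step 4: +7 new -> 34 infected
Step 5: +6 new -> 40 infected
Step 6: +7 new -> 47 infected
Step 7: +4 new -> 51 infected
Step 8: +1 new -> 52 infected
Step 9: +0 new -> 52 infected

Answer: 52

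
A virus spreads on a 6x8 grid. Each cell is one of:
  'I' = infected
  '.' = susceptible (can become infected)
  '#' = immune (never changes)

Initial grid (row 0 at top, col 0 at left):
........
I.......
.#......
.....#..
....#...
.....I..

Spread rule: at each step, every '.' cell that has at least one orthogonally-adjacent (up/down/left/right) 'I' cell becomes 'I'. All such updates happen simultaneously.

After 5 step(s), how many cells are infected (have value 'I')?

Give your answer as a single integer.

Step 0 (initial): 2 infected
Step 1: +6 new -> 8 infected
Step 2: +6 new -> 14 infected
Step 3: +9 new -> 23 infected
Step 4: +11 new -> 34 infected
Step 5: +7 new -> 41 infected

Answer: 41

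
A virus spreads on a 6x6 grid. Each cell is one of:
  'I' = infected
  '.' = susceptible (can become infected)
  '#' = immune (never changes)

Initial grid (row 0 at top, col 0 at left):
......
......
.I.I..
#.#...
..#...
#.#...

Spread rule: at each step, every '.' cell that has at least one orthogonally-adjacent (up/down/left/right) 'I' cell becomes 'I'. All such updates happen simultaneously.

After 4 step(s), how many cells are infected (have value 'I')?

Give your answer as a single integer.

Step 0 (initial): 2 infected
Step 1: +7 new -> 9 infected
Step 2: +9 new -> 18 infected
Step 3: +9 new -> 27 infected
Step 4: +3 new -> 30 infected

Answer: 30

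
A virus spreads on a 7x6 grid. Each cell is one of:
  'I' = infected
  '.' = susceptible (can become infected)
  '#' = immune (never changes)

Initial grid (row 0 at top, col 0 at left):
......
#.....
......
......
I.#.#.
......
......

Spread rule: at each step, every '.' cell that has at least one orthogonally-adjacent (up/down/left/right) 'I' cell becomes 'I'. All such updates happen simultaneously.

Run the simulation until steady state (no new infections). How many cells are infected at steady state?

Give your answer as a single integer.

Answer: 39

Derivation:
Step 0 (initial): 1 infected
Step 1: +3 new -> 4 infected
Step 2: +4 new -> 8 infected
Step 3: +4 new -> 12 infected
Step 4: +5 new -> 17 infected
Step 5: +7 new -> 24 infected
Step 6: +7 new -> 31 infected
Step 7: +5 new -> 36 infected
Step 8: +2 new -> 38 infected
Step 9: +1 new -> 39 infected
Step 10: +0 new -> 39 infected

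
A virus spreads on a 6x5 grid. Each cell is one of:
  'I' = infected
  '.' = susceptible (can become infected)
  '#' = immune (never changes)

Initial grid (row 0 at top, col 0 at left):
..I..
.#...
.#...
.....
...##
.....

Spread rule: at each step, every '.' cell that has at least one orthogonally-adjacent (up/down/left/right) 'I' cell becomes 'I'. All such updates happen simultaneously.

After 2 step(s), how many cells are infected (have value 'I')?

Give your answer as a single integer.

Answer: 8

Derivation:
Step 0 (initial): 1 infected
Step 1: +3 new -> 4 infected
Step 2: +4 new -> 8 infected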